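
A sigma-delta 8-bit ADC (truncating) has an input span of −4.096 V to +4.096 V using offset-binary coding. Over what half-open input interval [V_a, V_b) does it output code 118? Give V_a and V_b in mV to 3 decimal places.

[-320.000 mV, -288.000 mV)

LSB = 8.192/2^8 = 32.000 mV.
V_a = V_low + 118·LSB = -0.32 V; V_b = V_low + 119·LSB = -0.288 V.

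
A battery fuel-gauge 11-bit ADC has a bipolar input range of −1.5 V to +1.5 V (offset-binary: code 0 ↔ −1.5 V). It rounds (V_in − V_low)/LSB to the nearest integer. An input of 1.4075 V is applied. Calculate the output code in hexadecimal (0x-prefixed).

LSB = 3 V / 2048 = 1.465 mV.
(1.4075 − (−1.5)) / 0.00146484 = 1984.853 LSBs.
round(1984.853) = 1985.
In hexadecimal (0x-prefixed): 0x7C1.

code 0x7C1 (decimal 1985)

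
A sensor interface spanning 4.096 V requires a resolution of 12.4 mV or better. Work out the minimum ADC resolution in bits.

9 bits

Number of steps required ≥ 4.096 V / 12.4 mV = 330.32.
Need 2^N ≥ 330.32; 2^8 = 256, 2^9 = 512.
Minimum N = 9.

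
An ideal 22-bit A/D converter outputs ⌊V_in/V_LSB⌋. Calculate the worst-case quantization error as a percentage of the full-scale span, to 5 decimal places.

Truncating → worst-case error = 1 LSB = V_FS/2^22, so 100/4194304 = 2.38419e-05 % of full scale.

0.00002 %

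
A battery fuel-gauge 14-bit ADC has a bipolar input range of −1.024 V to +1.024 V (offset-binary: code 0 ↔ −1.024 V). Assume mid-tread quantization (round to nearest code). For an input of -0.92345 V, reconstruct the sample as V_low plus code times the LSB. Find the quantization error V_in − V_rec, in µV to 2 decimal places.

One LSB is 2.048 V / 16384 = 125.00 µV.
(-0.92345 − (−1.024))/0.000125 = 804.4000; round gives code 804.
V_rec = (−1.024) + 804·0.000125 = -0.9235 V.
Error = -0.92345 − (−0.9235) = 5e-05 V = 50.00 µV.

50.00 µV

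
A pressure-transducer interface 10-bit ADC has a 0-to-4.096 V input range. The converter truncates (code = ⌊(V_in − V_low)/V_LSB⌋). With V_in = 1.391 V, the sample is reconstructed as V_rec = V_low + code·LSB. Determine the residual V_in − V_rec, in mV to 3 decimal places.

Step size: 4.096 V ÷ 2^10 = 4.000 mV.
(V_in − V_low)/LSB = (1.391 − 0)/0.004 = 347.7500 → code 347 (floor).
Reconstructed: 1.388 V.
V_in − V_rec = 0.003 V = 3.000 mV.

3.000 mV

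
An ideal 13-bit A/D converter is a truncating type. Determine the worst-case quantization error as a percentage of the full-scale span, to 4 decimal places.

0.0122 %

Truncating → worst-case error = 1 LSB = V_FS/2^13, so 100/8192 = 0.012207 % of full scale.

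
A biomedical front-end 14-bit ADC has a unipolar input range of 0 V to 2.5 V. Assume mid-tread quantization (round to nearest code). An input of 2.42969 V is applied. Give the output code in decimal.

code 15923

With 16384 levels over 2.5 V, one step is 152.59 µV.
Input sits at 15923.216 steps above V_low.
So the output code is 15923.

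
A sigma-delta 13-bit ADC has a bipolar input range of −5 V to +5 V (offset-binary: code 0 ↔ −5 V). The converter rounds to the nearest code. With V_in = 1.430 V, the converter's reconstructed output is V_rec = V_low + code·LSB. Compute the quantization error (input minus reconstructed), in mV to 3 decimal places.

0.557 mV

LSB = 10/2^13 = 1.221 mV.
Scaled input = 5267.4560 LSBs, so code = 5267.
Code 5267 maps back to (−5) + 5267×0.0012207 V = 1.4294434 V.
Difference: 0.000556641 V → 0.557 mV.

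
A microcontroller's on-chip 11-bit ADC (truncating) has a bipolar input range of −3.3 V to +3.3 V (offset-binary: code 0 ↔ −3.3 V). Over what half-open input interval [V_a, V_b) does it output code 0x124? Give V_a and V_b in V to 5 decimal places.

[-2.35898 V, -2.35576 V)

LSB = 6.6/2^11 = 3.223 mV.
Code 0x124 = 292 decimal.
V_a = V_low + 292·LSB = -2.35898 V; V_b = V_low + 293·LSB = -2.35576 V.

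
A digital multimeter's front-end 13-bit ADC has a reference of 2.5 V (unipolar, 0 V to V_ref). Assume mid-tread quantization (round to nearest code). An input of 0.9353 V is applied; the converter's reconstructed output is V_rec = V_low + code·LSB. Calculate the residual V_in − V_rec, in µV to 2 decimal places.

-63.77 µV

LSB = 2.5/2^13 = 305.18 µV.
Scaled input = 3064.7910 LSBs, so code = 3065.
Code 3065 maps back to 0 + 3065×0.000305176 V = 0.93536377 V.
V_in − V_rec = -6.37695e-05 V = -63.77 µV.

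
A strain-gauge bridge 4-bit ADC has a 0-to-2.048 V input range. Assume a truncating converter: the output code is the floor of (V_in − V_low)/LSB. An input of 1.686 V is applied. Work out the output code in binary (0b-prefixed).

code 0b1101 (decimal 13)

Full-scale span = 2.048 V; LSB = 2.048/2^4 = 128.000 mV.
Input sits at 13.172 steps above V_low.
So the output code is 13.
In binary (0b-prefixed): 0b1101.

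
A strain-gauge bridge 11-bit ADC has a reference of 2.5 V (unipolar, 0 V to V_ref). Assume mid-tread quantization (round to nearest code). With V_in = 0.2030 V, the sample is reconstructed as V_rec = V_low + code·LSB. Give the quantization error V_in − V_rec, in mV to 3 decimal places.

0.363 mV

LSB = 2.5/2^11 = 1.221 mV.
Scaled input = 166.2976 LSBs, so code = 166.
Code 166 maps back to 0 + 166×0.0012207 V = 0.20263672 V.
Difference: 0.000363281 V → 0.363 mV.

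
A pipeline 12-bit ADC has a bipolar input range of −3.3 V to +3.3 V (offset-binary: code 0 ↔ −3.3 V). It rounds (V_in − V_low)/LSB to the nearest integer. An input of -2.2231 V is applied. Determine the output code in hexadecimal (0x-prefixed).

code 0x29C (decimal 668)

With 4096 levels over 6.6 V, one step is 1.611 mV.
(V_in − V_low)/LSB = (-2.2231 − (−3.3)) / 0.00161133 = 668.331.
Round → code 668.
In hexadecimal (0x-prefixed): 0x29C.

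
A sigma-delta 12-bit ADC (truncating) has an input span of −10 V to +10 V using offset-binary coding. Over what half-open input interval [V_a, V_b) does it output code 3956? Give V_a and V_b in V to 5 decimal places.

[9.31641 V, 9.32129 V)

LSB = 20/2^12 = 4.883 mV.
V_a = V_low + 3956·LSB = 9.31641 V; V_b = V_low + 3957·LSB = 9.32129 V.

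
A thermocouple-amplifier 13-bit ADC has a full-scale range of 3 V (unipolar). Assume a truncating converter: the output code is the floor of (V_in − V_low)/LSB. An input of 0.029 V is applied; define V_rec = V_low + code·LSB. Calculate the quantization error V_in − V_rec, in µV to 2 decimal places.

69.34 µV

Step size: 3 V ÷ 2^13 = 366.21 µV.
(V_in − V_low)/LSB = (0.029 − 0)/0.000366211 = 79.1893 → code 79 (floor).
Reconstructed: 0.028930664 V.
Error = 0.029 − 0.028930664 = 6.93359e-05 V = 69.34 µV.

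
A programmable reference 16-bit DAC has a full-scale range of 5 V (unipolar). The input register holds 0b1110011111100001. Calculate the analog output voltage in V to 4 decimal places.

4.5289 V

LSB = 5 V / 2^16 = 76.29 µV.
Code 0b1110011111100001 = 59361 decimal.
V_out = 0 + 59361 × 7.62939e-05 V = 4.52888 V.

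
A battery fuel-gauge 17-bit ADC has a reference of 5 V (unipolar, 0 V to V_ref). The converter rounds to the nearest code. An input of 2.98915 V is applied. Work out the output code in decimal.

LSB = 5 V / 131072 = 38.15 µV.
Input sits at 78358.774 steps above V_low.
So the output code is 78359.

code 78359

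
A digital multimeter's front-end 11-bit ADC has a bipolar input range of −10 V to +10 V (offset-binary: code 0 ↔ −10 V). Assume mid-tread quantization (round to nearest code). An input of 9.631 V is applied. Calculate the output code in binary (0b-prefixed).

Full-scale span = 20 V; LSB = 20/2^11 = 9.766 mV.
Input sits at 2010.214 steps above V_low.
round(2010.214) = 2010.
In binary (0b-prefixed): 0b11111011010.

code 0b11111011010 (decimal 2010)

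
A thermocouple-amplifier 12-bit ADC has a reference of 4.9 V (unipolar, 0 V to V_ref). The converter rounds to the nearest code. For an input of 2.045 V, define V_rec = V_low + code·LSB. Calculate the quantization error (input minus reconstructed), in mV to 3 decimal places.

LSB = 4.9/2^12 = 1.196 mV.
(V_in − V_low)/LSB = (2.045 − 0)/0.00119629 = 1709.4531 → code 1709 (round).
Reconstructed: 2.044458 V.
V_in − V_rec = 0.000541992 V = 0.542 mV.

0.542 mV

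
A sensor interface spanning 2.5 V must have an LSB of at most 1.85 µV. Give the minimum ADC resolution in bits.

Number of steps required ≥ 2.5 V / 1.85 µV = 1351351.35.
Need 2^N ≥ 1351351.35; 2^20 = 1048576, 2^21 = 2097152.
Minimum N = 21.

21 bits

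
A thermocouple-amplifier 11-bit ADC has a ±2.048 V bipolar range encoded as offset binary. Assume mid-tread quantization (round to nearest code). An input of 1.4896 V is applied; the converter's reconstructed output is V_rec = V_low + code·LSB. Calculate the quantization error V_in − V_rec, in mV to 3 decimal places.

Step size: 4.096 V ÷ 2^11 = 2.000 mV.
(V_in − V_low)/LSB = (1.4896 − (−2.048))/0.002 = 1768.8000 → code 1769 (round).
Code 1769 maps back to (−2.048) + 1769×0.002 V = 1.49 V.
V_in − V_rec = -0.0004 V = -0.400 mV.

-0.400 mV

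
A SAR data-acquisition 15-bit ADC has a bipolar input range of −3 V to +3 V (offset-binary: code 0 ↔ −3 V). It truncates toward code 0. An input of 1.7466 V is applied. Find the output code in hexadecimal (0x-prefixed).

LSB = 6 V / 32768 = 183.11 µV.
(1.7466 − (−3)) / 0.000183105 = 25922.765 LSBs.
So the output code is 25922.
In hexadecimal (0x-prefixed): 0x6542.

code 0x6542 (decimal 25922)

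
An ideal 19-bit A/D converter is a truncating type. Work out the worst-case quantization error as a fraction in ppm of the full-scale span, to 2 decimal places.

Truncating → worst-case error = 1 LSB = V_FS/2^19, so 1e+06/524288 = 1.90735 ppm of full scale.

1.91 ppm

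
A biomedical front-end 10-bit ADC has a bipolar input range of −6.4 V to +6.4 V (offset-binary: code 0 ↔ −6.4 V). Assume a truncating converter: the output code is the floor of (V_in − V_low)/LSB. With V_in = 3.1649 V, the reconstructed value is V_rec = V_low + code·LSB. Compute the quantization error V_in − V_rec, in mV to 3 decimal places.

LSB = 12.8/2^10 = 12.500 mV.
(3.1649 − (−6.4))/0.0125 = 765.1920; ⌊·⌋ gives code 765.
V_rec = (−6.4) + 765·0.0125 = 3.1625 V.
Difference: 0.0024 V → 2.400 mV.

2.400 mV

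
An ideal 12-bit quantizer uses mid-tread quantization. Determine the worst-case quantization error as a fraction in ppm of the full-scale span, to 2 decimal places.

Rounding → worst-case error = ½ LSB = V_FS/2^13, so 1e+06/8192 = 122.07 ppm of full scale.

122.07 ppm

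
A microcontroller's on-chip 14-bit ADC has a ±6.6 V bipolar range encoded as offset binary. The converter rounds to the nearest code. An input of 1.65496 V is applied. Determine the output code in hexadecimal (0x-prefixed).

code 0x2806 (decimal 10246)

LSB = 13.2 V / 16384 = 0.806 mV.
(V_in − V_low)/LSB = (1.65496 − (−6.6)) / 0.000805664 = 10246.156.
round(10246.156) = 10246.
In hexadecimal (0x-prefixed): 0x2806.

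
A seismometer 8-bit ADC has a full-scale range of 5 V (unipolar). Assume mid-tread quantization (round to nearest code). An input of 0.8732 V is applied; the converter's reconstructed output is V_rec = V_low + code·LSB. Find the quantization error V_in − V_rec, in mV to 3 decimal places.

One LSB is 5 V / 256 = 19.531 mV.
(V_in − V_low)/LSB = (0.8732 − 0)/0.0195312 = 44.7078 → code 45 (round).
Code 45 maps back to 0 + 45×0.0195312 V = 0.87890625 V.
Error = 0.8732 − 0.87890625 = -0.00570625 V = -5.706 mV.

-5.706 mV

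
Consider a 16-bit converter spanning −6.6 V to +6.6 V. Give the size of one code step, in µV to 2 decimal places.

201.42 µV

Full-scale span = 13.2 V.
LSB = 13.2 / 2^16 = 13.2 / 65536 = 0.000201416 V = 201.42 µV.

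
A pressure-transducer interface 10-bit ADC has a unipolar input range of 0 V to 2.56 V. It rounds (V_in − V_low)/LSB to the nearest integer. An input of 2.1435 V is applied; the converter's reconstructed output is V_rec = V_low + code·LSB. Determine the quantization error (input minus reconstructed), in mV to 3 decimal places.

1.000 mV

LSB = 2.56/2^10 = 2.500 mV.
(2.1435 − 0)/0.0025 = 857.4000; round gives code 857.
Code 857 maps back to 0 + 857×0.0025 V = 2.1425 V.
Error = 2.1435 − 2.1425 = 0.001 V = 1.000 mV.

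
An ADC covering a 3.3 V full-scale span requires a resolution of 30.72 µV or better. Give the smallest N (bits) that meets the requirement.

Number of steps required ≥ 3.3 V / 30.72 µV = 107421.88.
Need 2^N ≥ 107421.88; 2^16 = 65536, 2^17 = 131072.
Minimum N = 17.

17 bits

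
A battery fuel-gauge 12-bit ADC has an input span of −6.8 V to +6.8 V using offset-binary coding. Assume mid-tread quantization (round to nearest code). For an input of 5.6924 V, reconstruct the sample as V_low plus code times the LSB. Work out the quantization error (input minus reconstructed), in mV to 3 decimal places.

Step size: 13.6 V ÷ 2^12 = 3.320 mV.
(5.6924 − (−6.8))/0.00332031 = 3762.4169; round gives code 3762.
Reconstructed: 5.6910156 V.
Difference: 0.00138437 V → 1.384 mV.

1.384 mV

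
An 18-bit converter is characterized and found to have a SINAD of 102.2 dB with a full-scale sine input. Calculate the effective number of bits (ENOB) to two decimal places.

ENOB = (SINAD − 1.76) / 6.02 = (102.2 − 1.76)/6.02 = 16.684.

16.68 bits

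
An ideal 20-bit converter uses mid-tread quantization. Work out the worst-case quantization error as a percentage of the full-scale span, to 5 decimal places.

0.00005 %

Rounding → worst-case error = ½ LSB = V_FS/2^21, so 100/2097152 = 4.76837e-05 % of full scale.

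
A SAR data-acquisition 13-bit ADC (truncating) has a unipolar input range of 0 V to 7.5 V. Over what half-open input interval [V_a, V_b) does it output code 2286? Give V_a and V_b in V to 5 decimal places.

LSB = 7.5/2^13 = 0.916 mV.
V_a = V_low + 2286·LSB = 2.0929 V; V_b = V_low + 2287·LSB = 2.09381 V.

[2.09290 V, 2.09381 V)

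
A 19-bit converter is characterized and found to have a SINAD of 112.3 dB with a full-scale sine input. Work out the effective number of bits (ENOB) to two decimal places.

18.36 bits

ENOB = (SINAD − 1.76) / 6.02 = (112.3 − 1.76)/6.02 = 18.362.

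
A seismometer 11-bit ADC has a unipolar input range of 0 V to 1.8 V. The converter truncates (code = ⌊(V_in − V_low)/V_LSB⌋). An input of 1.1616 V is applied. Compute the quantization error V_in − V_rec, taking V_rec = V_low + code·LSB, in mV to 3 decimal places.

Step size: 1.8 V ÷ 2^11 = 0.879 mV.
(V_in − V_low)/LSB = (1.1616 − 0)/0.000878906 = 1321.6427 → code 1321 (floor).
Reconstructed: 1.1610352 V.
Difference: 0.000564844 V → 0.565 mV.

0.565 mV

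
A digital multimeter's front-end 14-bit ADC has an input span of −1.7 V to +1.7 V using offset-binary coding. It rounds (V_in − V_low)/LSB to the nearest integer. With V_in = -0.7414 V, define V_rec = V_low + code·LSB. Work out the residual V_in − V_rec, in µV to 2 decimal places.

One LSB is 3.4 V / 16384 = 207.52 µV.
(-0.7414 − (−1.7))/0.00020752 = 4619.3242; round gives code 4619.
Code 4619 maps back to (−1.7) + 4619×0.00020752 V = -0.74146729 V.
Difference: 6.72852e-05 V → 67.29 µV.

67.29 µV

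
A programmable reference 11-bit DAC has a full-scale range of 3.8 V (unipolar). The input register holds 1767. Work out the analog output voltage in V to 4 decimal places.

LSB = 3.8 V / 2^11 = 1.855 mV.
V_out = 0 + 1767 × 0.00185547 V = 3.27861 V.

3.2786 V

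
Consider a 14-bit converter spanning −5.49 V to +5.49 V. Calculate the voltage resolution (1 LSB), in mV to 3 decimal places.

0.670 mV

Full-scale span = 10.98 V.
LSB = 10.98 / 2^14 = 10.98 / 16384 = 0.000670166 V = 0.670 mV.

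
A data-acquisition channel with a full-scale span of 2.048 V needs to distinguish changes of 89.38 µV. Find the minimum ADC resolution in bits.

Number of steps required ≥ 2.048 V / 89.38 µV = 22913.40.
Need 2^N ≥ 22913.40; 2^14 = 16384, 2^15 = 32768.
Minimum N = 15.

15 bits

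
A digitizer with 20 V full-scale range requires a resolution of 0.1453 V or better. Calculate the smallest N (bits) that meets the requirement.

Number of steps required ≥ 20 V / 0.1453 V = 137.65.
Need 2^N ≥ 137.65; 2^7 = 128, 2^8 = 256.
Minimum N = 8.

8 bits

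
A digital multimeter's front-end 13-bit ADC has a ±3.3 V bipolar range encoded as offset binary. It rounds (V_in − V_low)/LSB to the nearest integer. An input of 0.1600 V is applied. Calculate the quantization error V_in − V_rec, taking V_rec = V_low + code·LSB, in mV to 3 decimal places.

-0.327 mV

One LSB is 6.6 V / 8192 = 0.806 mV.
(0.1600 − (−3.3))/0.000805664 = 4294.5939; round gives code 4295.
Reconstructed: 0.16032715 V.
Error = 0.1600 − 0.16032715 = -0.000327148 V = -0.327 mV.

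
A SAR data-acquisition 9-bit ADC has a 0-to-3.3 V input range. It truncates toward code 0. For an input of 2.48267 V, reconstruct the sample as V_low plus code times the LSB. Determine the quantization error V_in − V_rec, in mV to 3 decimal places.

One LSB is 3.3 V / 512 = 6.445 mV.
(2.48267 − 0)/0.00644531 = 385.1900; ⌊·⌋ gives code 385.
Reconstructed: 2.4814453 V.
Difference: 0.00122469 V → 1.225 mV.

1.225 mV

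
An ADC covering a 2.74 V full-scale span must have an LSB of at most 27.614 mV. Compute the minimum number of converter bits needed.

Number of steps required ≥ 2.74 V / 27.614 mV = 99.23.
Need 2^N ≥ 99.23; 2^6 = 64, 2^7 = 128.
Minimum N = 7.

7 bits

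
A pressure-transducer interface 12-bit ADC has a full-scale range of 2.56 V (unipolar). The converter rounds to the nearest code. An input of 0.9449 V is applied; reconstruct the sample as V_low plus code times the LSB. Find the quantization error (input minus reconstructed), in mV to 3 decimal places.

-0.100 mV

One LSB is 2.56 V / 4096 = 0.625 mV.
(V_in − V_low)/LSB = (0.9449 − 0)/0.000625 = 1511.8400 → code 1512 (round).
V_rec = 0 + 1512·0.000625 = 0.945 V.
Error = 0.9449 − 0.945 = -0.0001 V = -0.100 mV.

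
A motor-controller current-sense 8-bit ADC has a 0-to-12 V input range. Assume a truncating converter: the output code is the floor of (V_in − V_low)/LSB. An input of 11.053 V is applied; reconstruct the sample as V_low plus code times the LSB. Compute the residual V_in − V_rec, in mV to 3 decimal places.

One LSB is 12 V / 256 = 46.875 mV.
Scaled input = 235.7973 LSBs, so code = 235.
Code 235 maps back to 0 + 235×0.046875 V = 11.015625 V.
Error = 11.053 − 11.015625 = 0.037375 V = 37.375 mV.

37.375 mV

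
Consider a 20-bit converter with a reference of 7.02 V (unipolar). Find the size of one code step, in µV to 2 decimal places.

6.69 µV

Full-scale span = 7.02 V.
LSB = 7.02 / 2^20 = 7.02 / 1048576 = 6.69479e-06 V = 6.69 µV.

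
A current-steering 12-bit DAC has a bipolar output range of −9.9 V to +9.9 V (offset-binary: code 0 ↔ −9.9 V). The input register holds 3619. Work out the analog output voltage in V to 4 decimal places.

7.5942 V

LSB = 19.8 V / 2^12 = 4.834 mV.
V_out = (−9.9) + 3619 × 0.00483398 V = 7.59419 V.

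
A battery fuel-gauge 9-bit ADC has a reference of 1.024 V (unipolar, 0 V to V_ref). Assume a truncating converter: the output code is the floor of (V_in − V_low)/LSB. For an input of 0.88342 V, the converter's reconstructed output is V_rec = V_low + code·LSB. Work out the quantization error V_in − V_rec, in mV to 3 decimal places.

1.420 mV

LSB = 1.024/2^9 = 2.000 mV.
(V_in − V_low)/LSB = (0.88342 − 0)/0.002 = 441.7100 → code 441 (floor).
V_rec = 0 + 441·0.002 = 0.882 V.
Error = 0.88342 − 0.882 = 0.00142 V = 1.420 mV.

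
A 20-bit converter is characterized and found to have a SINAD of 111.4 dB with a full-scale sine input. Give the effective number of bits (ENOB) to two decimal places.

ENOB = (SINAD − 1.76) / 6.02 = (111.4 − 1.76)/6.02 = 18.213.

18.21 bits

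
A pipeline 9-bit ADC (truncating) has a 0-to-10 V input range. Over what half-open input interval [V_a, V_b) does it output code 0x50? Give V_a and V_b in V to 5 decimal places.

LSB = 10/2^9 = 19.531 mV.
Code 0x50 = 80 decimal.
V_a = V_low + 80·LSB = 1.5625 V; V_b = V_low + 81·LSB = 1.58203 V.

[1.56250 V, 1.58203 V)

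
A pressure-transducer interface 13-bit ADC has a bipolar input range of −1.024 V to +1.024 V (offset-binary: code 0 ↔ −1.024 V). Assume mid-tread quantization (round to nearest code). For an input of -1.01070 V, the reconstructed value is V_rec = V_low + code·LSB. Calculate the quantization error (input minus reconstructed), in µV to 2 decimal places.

One LSB is 2.048 V / 8192 = 250.00 µV.
(-1.01070 − (−1.024))/0.00025 = 53.2000; round gives code 53.
V_rec = (−1.024) + 53·0.00025 = -1.01075 V.
V_in − V_rec = 5e-05 V = 50.00 µV.

50.00 µV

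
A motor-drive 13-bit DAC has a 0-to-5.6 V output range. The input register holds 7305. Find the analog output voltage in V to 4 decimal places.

LSB = 5.6 V / 2^13 = 0.684 mV.
V_out = 0 + 7305 × 0.000683594 V = 4.99365 V.

4.9937 V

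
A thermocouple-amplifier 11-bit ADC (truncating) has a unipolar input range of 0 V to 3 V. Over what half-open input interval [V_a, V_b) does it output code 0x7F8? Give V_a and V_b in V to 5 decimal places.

LSB = 3/2^11 = 1.465 mV.
Code 0x7F8 = 2040 decimal.
V_a = V_low + 2040·LSB = 2.98828 V; V_b = V_low + 2041·LSB = 2.98975 V.

[2.98828 V, 2.98975 V)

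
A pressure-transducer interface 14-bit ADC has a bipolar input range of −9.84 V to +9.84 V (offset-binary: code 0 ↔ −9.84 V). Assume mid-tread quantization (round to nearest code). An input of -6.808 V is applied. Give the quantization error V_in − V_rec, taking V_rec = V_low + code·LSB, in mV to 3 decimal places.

One LSB is 19.68 V / 16384 = 1.201 mV.
(-6.808 − (−9.84))/0.00120117 = 2524.2016; round gives code 2524.
Code 2524 maps back to (−9.84) + 2524×0.00120117 V = -6.8082422 V.
Error = -6.808 − (−6.8082422) = 0.000242187 V = 0.242 mV.

0.242 mV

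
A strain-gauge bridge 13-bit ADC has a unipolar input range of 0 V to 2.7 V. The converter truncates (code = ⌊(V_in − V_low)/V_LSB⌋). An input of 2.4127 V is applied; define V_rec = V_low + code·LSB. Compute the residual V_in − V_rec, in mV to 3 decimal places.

0.102 mV

Step size: 2.7 V ÷ 2^13 = 329.59 µV.
(2.4127 − 0)/0.00032959 = 7320.3105; ⌊·⌋ gives code 7320.
V_rec = 0 + 7320·0.00032959 = 2.4125977 V.
Error = 2.4127 − 2.4125977 = 0.000102344 V = 0.102 mV.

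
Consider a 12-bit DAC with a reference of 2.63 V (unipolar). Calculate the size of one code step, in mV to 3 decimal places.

Full-scale span = 2.63 V.
LSB = 2.63 / 2^12 = 2.63 / 4096 = 0.00064209 V = 0.642 mV.

0.642 mV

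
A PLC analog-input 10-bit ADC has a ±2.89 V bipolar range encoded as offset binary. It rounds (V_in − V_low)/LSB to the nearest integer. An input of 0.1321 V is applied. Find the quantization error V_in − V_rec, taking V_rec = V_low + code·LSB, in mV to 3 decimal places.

2.276 mV

LSB = 5.78/2^10 = 5.645 mV.
(V_in − V_low)/LSB = (0.1321 − (−2.89))/0.00564453 = 535.4032 → code 535 (round).
V_rec = (−2.89) + 535·0.00564453 = 0.12982422 V.
V_in − V_rec = 0.00227578 V = 2.276 mV.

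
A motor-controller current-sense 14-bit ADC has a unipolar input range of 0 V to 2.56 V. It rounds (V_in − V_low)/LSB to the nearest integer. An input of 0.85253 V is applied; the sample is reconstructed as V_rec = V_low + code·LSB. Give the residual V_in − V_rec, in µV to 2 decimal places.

Step size: 2.56 V ÷ 2^14 = 156.25 µV.
(0.85253 − 0)/0.00015625 = 5456.1920; round gives code 5456.
Reconstructed: 0.8525 V.
Difference: 3e-05 V → 30.00 µV.

30.00 µV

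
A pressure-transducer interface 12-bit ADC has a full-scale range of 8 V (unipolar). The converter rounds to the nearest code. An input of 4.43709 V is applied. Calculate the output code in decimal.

code 2272

Full-scale span = 8 V; LSB = 8/2^12 = 1.953 mV.
(V_in − V_low)/LSB = (4.43709 − 0) / 0.00195312 = 2271.790.
Round → code 2272.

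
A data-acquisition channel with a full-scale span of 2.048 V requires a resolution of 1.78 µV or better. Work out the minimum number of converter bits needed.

Number of steps required ≥ 2.048 V / 1.78 µV = 1150561.80.
Need 2^N ≥ 1150561.80; 2^20 = 1048576, 2^21 = 2097152.
Minimum N = 21.

21 bits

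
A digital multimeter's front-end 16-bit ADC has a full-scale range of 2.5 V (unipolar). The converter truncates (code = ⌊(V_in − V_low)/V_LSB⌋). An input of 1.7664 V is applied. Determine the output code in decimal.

LSB = 2.5 V / 65536 = 38.15 µV.
(V_in − V_low)/LSB = (1.7664 − 0) / 3.8147e-05 = 46305.116.
⌊·⌋(46305.116) = 46305.

code 46305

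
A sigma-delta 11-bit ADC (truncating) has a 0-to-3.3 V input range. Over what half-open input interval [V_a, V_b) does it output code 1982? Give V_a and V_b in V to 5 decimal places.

LSB = 3.3/2^11 = 1.611 mV.
V_a = V_low + 1982·LSB = 3.19365 V; V_b = V_low + 1983·LSB = 3.19526 V.

[3.19365 V, 3.19526 V)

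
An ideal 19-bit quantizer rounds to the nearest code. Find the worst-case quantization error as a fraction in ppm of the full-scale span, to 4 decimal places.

Rounding → worst-case error = ½ LSB = V_FS/2^20, so 1e+06/1048576 = 0.953674 ppm of full scale.

0.9537 ppm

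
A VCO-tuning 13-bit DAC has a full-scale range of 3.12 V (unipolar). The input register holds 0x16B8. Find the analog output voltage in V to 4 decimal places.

2.2151 V

LSB = 3.12 V / 2^13 = 380.86 µV.
Code 0x16B8 = 5816 decimal.
V_out = 0 + 5816 × 0.000380859 V = 2.21508 V.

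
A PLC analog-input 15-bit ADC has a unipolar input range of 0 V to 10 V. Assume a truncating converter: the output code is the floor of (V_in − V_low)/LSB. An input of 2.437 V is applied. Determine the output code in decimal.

LSB = 10 V / 32768 = 305.18 µV.
Input sits at 7985.562 steps above V_low.
⌊·⌋(7985.562) = 7985.

code 7985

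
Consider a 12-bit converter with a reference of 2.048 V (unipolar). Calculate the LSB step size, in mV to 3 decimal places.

0.500 mV

Full-scale span = 2.048 V.
LSB = 2.048 / 2^12 = 2.048 / 4096 = 0.0005 V = 0.500 mV.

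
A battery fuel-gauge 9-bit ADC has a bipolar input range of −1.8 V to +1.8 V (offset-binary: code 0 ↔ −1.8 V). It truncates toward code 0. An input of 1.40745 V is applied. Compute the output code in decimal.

With 512 levels over 3.6 V, one step is 7.031 mV.
(V_in − V_low)/LSB = (1.40745 − (−1.8)) / 0.00703125 = 456.171.
So the output code is 456.

code 456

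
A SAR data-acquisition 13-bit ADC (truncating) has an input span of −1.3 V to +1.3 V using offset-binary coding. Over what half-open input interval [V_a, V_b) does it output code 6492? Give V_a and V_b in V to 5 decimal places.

[0.76045 V, 0.76077 V)

LSB = 2.6/2^13 = 317.38 µV.
V_a = V_low + 6492·LSB = 0.760449 V; V_b = V_low + 6493·LSB = 0.760767 V.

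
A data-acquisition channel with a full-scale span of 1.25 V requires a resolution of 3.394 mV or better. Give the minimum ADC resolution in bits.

Number of steps required ≥ 1.25 V / 3.394 mV = 368.30.
Need 2^N ≥ 368.30; 2^8 = 256, 2^9 = 512.
Minimum N = 9.

9 bits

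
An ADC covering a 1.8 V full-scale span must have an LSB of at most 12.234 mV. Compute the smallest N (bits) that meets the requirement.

Number of steps required ≥ 1.8 V / 12.234 mV = 147.13.
Need 2^N ≥ 147.13; 2^7 = 128, 2^8 = 256.
Minimum N = 8.

8 bits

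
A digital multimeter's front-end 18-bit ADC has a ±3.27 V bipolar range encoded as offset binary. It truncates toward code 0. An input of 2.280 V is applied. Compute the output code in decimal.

code 222461

With 262144 levels over 6.54 V, one step is 24.95 µV.
(2.280 − (−3.27)) / 2.49481e-05 = 222461.651 LSBs.
So the output code is 222461.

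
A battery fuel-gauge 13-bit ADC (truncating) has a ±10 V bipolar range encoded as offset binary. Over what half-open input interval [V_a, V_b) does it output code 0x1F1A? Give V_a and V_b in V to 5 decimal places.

[9.43848 V, 9.44092 V)

LSB = 20/2^13 = 2.441 mV.
Code 0x1F1A = 7962 decimal.
V_a = V_low + 7962·LSB = 9.43848 V; V_b = V_low + 7963·LSB = 9.44092 V.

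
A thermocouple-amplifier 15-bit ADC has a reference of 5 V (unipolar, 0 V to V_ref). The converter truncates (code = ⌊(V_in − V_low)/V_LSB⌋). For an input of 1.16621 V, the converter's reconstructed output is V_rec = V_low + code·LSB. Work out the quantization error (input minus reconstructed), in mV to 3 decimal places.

0.133 mV

Step size: 5 V ÷ 2^15 = 152.59 µV.
(V_in − V_low)/LSB = (1.16621 − 0)/0.000152588 = 7642.8739 → code 7642 (floor).
Code 7642 maps back to 0 + 7642×0.000152588 V = 1.1660767 V.
Error = 1.16621 − 1.1660767 = 0.00013334 V = 0.133 mV.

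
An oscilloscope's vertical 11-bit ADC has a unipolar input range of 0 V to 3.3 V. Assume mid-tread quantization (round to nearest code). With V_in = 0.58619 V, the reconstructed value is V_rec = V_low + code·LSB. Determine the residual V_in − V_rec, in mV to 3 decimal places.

Step size: 3.3 V ÷ 2^11 = 1.611 mV.
(V_in − V_low)/LSB = (0.58619 − 0)/0.00161133 = 363.7931 → code 364 (round).
Code 364 maps back to 0 + 364×0.00161133 V = 0.58652344 V.
V_in − V_rec = -0.000333438 V = -0.333 mV.

-0.333 mV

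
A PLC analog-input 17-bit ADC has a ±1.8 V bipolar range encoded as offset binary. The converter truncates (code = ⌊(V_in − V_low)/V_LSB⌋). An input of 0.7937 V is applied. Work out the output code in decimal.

LSB = 3.6 V / 131072 = 27.47 µV.
(V_in − V_low)/LSB = (0.7937 − (−1.8)) / 2.74658e-05 = 94433.735.
⌊·⌋(94433.735) = 94433.

code 94433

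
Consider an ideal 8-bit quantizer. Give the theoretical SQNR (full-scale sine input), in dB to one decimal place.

SNR ≈ 6.02·N + 1.76 dB = 6.02·8 + 1.76 = 49.92 dB.

49.9 dB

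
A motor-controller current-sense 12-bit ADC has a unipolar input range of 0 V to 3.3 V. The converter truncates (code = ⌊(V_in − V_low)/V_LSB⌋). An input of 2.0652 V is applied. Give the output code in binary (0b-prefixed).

code 0b101000000011 (decimal 2563)

Full-scale span = 3.3 V; LSB = 3.3/2^12 = 0.806 mV.
(V_in − V_low)/LSB = (2.0652 − 0) / 0.000805664 = 2563.351.
⌊·⌋(2563.351) = 2563.
In binary (0b-prefixed): 0b101000000011.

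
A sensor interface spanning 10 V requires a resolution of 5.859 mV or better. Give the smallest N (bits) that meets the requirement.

11 bits

Number of steps required ≥ 10 V / 5.859 mV = 1706.78.
Need 2^N ≥ 1706.78; 2^10 = 1024, 2^11 = 2048.
Minimum N = 11.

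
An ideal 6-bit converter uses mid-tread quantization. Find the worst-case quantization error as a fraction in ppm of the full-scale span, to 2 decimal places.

7812.50 ppm

Rounding → worst-case error = ½ LSB = V_FS/2^7, so 1e+06/128 = 7812.5 ppm of full scale.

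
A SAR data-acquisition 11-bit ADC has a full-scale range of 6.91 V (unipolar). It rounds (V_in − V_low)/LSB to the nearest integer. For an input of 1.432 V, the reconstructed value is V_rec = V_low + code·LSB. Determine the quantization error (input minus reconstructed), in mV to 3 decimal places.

1.414 mV

LSB = 6.91/2^11 = 3.374 mV.
(1.432 − 0)/0.00337402 = 424.4191; round gives code 424.
V_rec = 0 + 424·0.00337402 = 1.4305859 V.
Difference: 0.00141406 V → 1.414 mV.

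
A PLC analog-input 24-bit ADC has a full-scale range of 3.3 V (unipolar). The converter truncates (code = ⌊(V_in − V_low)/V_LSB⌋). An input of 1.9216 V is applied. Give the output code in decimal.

With 16777216 levels over 3.3 V, one step is 0.20 µV.
(V_in − V_low)/LSB = (1.9216 − 0) / 1.96695e-07 = 9769423.717.
⌊·⌋(9769423.717) = 9769423.

code 9769423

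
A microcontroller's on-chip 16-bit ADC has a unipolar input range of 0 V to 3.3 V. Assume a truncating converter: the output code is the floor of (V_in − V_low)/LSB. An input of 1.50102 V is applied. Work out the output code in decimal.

code 29809

With 65536 levels over 3.3 V, one step is 50.35 µV.
Input sits at 29809.347 steps above V_low.
So the output code is 29809.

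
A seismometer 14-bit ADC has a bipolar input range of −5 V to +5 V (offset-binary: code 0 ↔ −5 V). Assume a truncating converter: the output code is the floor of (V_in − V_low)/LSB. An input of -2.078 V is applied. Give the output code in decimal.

code 4787

With 16384 levels over 10 V, one step is 0.610 mV.
Input sits at 4787.405 steps above V_low.
⌊·⌋(4787.405) = 4787.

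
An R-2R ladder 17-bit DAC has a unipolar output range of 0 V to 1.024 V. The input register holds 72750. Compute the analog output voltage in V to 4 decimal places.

LSB = 1.024 V / 2^17 = 7.81 µV.
V_out = 0 + 72750 × 7.8125e-06 V = 0.568359 V.

0.5684 V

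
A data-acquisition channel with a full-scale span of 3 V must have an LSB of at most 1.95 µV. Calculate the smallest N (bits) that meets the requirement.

Number of steps required ≥ 3 V / 1.95 µV = 1538461.54.
Need 2^N ≥ 1538461.54; 2^20 = 1048576, 2^21 = 2097152.
Minimum N = 21.

21 bits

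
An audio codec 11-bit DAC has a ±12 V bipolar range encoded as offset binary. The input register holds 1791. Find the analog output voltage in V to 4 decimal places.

LSB = 24 V / 2^11 = 11.719 mV.
V_out = (−12) + 1791 × 0.0117188 V = 8.98828 V.

8.9883 V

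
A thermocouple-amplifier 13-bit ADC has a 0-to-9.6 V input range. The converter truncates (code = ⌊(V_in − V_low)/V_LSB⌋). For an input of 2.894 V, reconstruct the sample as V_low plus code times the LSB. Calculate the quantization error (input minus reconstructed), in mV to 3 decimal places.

One LSB is 9.6 V / 8192 = 1.172 mV.
(V_in − V_low)/LSB = (2.894 − 0)/0.00117187 = 2469.5467 → code 2469 (floor).
V_rec = 0 + 2469·0.00117187 = 2.8933594 V.
V_in − V_rec = 0.000640625 V = 0.641 mV.

0.641 mV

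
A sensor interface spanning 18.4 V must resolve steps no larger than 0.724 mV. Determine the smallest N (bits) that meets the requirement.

15 bits

Number of steps required ≥ 18.4 V / 0.724 mV = 25414.36.
Need 2^N ≥ 25414.36; 2^14 = 16384, 2^15 = 32768.
Minimum N = 15.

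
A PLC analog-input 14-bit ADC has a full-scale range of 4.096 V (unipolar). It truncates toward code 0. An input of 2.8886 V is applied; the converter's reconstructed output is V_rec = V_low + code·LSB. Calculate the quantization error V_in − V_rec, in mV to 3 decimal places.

LSB = 4.096/2^14 = 250.00 µV.
(2.8886 − 0)/0.00025 = 11554.4000; ⌊·⌋ gives code 11554.
Reconstructed: 2.8885 V.
V_in − V_rec = 0.0001 V = 0.100 mV.

0.100 mV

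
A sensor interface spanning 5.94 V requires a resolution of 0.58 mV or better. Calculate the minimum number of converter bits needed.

Number of steps required ≥ 5.94 V / 0.58 mV = 10241.38.
Need 2^N ≥ 10241.38; 2^13 = 8192, 2^14 = 16384.
Minimum N = 14.

14 bits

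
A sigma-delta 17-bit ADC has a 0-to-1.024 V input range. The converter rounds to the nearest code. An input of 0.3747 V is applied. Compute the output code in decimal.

Full-scale span = 1.024 V; LSB = 1.024/2^17 = 7.81 µV.
Input sits at 47961.600 steps above V_low.
So the output code is 47962.

code 47962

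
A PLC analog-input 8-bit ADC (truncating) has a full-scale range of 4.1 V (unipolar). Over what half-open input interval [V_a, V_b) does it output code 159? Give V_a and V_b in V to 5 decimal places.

[2.54648 V, 2.56250 V)

LSB = 4.1/2^8 = 16.016 mV.
V_a = V_low + 159·LSB = 2.54648 V; V_b = V_low + 160·LSB = 2.5625 V.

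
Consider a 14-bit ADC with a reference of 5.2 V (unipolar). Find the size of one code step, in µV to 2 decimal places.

Full-scale span = 5.2 V.
LSB = 5.2 / 2^14 = 5.2 / 16384 = 0.000317383 V = 317.38 µV.

317.38 µV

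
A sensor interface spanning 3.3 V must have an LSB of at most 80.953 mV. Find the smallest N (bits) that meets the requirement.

Number of steps required ≥ 3.3 V / 80.953 mV = 40.76.
Need 2^N ≥ 40.76; 2^5 = 32, 2^6 = 64.
Minimum N = 6.

6 bits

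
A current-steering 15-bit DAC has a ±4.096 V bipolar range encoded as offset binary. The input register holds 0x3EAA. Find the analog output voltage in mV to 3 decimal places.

LSB = 8.192 V / 2^15 = 250.00 µV.
Code 0x3EAA = 16042 decimal.
V_out = (−4.096) + 16042 × 0.00025 V = -0.0855 V.
= -85.500 mV.

-85.500 mV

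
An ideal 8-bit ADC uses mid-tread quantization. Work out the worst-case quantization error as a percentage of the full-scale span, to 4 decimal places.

0.1953 %

Rounding → worst-case error = ½ LSB = V_FS/2^9, so 100/512 = 0.195312 % of full scale.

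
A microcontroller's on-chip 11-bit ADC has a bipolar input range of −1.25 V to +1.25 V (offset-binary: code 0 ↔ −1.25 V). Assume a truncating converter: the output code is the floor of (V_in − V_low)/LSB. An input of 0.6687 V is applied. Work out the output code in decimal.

Full-scale span = 2.5 V; LSB = 2.5/2^11 = 1.221 mV.
(0.6687 − (−1.25)) / 0.0012207 = 1571.799 LSBs.
Floor → code 1571.

code 1571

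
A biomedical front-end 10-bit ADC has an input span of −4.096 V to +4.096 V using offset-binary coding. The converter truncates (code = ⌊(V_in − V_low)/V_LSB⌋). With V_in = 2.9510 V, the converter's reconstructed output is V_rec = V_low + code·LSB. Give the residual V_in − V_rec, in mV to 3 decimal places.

Step size: 8.192 V ÷ 2^10 = 8.000 mV.
Scaled input = 880.8750 LSBs, so code = 880.
V_rec = (−4.096) + 880·0.008 = 2.944 V.
V_in − V_rec = 0.007 V = 7.000 mV.

7.000 mV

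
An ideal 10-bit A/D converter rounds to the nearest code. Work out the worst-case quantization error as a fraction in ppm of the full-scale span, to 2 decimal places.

Rounding → worst-case error = ½ LSB = V_FS/2^11, so 1e+06/2048 = 488.281 ppm of full scale.

488.28 ppm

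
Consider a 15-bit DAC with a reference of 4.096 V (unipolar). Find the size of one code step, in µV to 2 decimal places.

125.00 µV

Full-scale span = 4.096 V.
LSB = 4.096 / 2^15 = 4.096 / 32768 = 0.000125 V = 125.00 µV.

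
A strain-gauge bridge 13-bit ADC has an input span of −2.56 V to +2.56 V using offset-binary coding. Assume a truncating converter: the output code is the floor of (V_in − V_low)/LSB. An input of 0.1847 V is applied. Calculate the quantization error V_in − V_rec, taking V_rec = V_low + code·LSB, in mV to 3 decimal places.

One LSB is 5.12 V / 8192 = 0.625 mV.
(V_in − V_low)/LSB = (0.1847 − (−2.56))/0.000625 = 4391.5200 → code 4391 (floor).
Code 4391 maps back to (−2.56) + 4391×0.000625 V = 0.184375 V.
Error = 0.1847 − 0.184375 = 0.000325 V = 0.325 mV.

0.325 mV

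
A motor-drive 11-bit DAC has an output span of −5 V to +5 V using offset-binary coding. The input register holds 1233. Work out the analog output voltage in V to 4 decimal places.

1.0205 V

LSB = 10 V / 2^11 = 4.883 mV.
V_out = (−5) + 1233 × 0.00488281 V = 1.02051 V.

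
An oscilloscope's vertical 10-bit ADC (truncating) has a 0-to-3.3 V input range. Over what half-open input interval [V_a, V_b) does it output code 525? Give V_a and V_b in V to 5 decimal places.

LSB = 3.3/2^10 = 3.223 mV.
V_a = V_low + 525·LSB = 1.69189 V; V_b = V_low + 526·LSB = 1.69512 V.

[1.69189 V, 1.69512 V)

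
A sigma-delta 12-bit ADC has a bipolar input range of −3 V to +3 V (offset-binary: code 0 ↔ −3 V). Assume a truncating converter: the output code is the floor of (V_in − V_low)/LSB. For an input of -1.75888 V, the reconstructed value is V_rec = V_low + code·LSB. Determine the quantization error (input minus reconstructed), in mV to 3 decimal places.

Step size: 6 V ÷ 2^12 = 1.465 mV.
(-1.75888 − (−3))/0.00146484 = 847.2713; ⌊·⌋ gives code 847.
Reconstructed: -1.7592773 V.
Difference: 0.000397344 V → 0.397 mV.

0.397 mV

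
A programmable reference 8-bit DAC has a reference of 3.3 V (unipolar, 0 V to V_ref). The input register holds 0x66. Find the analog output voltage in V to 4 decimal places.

1.3148 V

LSB = 3.3 V / 2^8 = 12.891 mV.
Code 0x66 = 102 decimal.
V_out = 0 + 102 × 0.0128906 V = 1.31484 V.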